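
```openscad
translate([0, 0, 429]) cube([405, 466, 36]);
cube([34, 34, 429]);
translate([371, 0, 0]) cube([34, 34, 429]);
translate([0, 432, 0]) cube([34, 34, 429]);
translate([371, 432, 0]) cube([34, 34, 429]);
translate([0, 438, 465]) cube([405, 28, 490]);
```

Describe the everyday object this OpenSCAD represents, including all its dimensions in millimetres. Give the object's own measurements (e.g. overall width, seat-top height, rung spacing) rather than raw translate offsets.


A chair. The seat is a 405×466×36 mm slab with its top at z = 465 mm, on four 34×34 mm corner legs (flush with the seat edges, standing on z = 0). A flat backrest 28 mm thick, 490 mm tall, spans the full seat width and rises from the seat top along its +y edge, rear face flush with the rear of the seat.


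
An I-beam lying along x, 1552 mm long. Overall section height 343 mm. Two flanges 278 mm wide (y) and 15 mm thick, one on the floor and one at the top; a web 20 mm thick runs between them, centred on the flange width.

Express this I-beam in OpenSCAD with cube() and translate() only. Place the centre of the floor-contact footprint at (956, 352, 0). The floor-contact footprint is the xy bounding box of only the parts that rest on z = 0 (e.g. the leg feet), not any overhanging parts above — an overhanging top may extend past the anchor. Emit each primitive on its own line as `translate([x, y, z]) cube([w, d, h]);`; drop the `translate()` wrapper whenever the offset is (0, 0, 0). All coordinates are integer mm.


translate([180, 213, 0]) cube([1552, 278, 15]);
translate([180, 342, 15]) cube([1552, 20, 313]);
translate([180, 213, 328]) cube([1552, 278, 15]);


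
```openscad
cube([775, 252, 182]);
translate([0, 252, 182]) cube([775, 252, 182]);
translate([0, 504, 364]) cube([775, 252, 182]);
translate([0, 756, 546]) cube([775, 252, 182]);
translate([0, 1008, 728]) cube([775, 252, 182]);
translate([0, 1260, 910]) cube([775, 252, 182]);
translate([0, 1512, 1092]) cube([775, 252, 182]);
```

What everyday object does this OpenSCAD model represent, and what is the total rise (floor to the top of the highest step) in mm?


A staircase. The total rise is 1274 mm.

7 identical blocks, each offset up and back from the previous — a staircase. Each step is 182 mm tall and there are 7 of them, so the total rise is 7 × 182 = 1274 mm.


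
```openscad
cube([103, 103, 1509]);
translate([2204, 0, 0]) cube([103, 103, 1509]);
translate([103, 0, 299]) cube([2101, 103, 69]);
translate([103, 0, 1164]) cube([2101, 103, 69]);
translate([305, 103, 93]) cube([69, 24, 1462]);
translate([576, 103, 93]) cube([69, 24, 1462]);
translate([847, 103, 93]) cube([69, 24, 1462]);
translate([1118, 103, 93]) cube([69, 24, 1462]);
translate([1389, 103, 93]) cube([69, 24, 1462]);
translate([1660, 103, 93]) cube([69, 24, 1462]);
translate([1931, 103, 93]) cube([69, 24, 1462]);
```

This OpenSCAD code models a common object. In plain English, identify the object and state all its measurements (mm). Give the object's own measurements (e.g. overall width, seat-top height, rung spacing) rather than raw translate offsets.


A fence section. Two 103×103 mm posts, 1509 mm tall, stand on the floor with a clear span of 2101 mm between their inner faces. Two horizontal rails of 103×69 mm section span the gap between the posts with their undersides at z = 299 mm and z = 1164 mm, flush with the posts' −y face. 7 pickets, each 69 mm wide, 24 mm thick and 1462 mm tall, are fixed to the +y face of the rails with their bottoms at z = 93 mm, spaced across the span with a 202 mm gap after the −x post and between neighbouring pickets, with 204 mm left before the +x post.


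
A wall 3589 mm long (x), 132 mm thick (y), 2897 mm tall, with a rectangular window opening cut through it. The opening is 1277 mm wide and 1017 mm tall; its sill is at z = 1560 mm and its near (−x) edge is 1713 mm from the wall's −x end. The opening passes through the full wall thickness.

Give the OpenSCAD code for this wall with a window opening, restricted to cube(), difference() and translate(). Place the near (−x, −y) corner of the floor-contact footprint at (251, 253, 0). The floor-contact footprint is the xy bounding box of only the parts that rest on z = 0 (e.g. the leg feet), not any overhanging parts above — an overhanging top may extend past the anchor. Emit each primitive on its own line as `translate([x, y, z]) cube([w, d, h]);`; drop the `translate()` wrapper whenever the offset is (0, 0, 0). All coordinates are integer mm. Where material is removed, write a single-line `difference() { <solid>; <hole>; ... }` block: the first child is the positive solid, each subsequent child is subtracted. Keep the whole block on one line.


difference() { translate([251, 253, 0]) cube([3589, 132, 2897]); translate([1964, 253, 1560]) cube([1277, 132, 1017]); }


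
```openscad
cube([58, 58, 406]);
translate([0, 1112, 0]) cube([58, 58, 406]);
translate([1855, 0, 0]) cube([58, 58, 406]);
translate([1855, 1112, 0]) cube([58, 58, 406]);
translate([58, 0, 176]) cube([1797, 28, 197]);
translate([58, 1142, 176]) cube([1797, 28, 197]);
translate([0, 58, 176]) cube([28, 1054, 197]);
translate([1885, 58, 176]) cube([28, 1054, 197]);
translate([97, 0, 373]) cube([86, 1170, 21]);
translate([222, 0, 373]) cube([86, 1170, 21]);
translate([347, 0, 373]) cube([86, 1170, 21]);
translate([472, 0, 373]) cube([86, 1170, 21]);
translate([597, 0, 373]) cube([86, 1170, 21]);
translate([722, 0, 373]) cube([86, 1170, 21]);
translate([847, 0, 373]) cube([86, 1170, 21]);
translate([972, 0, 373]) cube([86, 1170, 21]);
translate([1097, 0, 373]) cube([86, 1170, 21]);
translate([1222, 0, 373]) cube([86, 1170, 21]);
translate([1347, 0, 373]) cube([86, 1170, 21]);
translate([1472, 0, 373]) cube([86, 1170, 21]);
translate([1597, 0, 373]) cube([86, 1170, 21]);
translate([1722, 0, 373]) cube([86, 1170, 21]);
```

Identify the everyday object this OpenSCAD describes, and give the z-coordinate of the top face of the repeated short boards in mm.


A bed frame. The slat-top height is 394 mm.

Four posts, four rails, and a row of slats — a bed frame. Slats sit on the rails at z = 176 + 197 = 373; with slat thickness 21, the top is 394 mm.


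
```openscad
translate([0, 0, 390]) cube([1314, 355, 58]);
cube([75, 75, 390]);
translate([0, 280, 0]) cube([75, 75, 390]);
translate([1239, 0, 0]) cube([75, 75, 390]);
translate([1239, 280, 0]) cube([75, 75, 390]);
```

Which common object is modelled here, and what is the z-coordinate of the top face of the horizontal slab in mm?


A bench. The seat-top height is 448 mm.

A long slab on four corner posts — a bench. The slab sits at z = 390 with thickness 58, so the top is 390 + 58 = 448 mm.


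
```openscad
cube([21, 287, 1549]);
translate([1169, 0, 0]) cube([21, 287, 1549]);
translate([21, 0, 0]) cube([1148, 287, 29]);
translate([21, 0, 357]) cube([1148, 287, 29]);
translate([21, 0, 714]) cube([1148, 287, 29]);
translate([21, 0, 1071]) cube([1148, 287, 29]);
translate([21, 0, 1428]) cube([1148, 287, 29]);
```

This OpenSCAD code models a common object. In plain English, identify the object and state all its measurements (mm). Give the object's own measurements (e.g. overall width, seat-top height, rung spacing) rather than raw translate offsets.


An open bookshelf. Two side panels, each 21 mm thick, 287 mm deep and 1549 mm tall, stand 1190 mm apart (outside-to-outside). Between them sit 5 shelves, each 29 mm thick and 287 mm deep, spanning the full gap between the sides. The bottom shelf rests on the floor (its underside at z = 0) and the clear gap between one shelf's top and the next shelf's underside is 328 mm.


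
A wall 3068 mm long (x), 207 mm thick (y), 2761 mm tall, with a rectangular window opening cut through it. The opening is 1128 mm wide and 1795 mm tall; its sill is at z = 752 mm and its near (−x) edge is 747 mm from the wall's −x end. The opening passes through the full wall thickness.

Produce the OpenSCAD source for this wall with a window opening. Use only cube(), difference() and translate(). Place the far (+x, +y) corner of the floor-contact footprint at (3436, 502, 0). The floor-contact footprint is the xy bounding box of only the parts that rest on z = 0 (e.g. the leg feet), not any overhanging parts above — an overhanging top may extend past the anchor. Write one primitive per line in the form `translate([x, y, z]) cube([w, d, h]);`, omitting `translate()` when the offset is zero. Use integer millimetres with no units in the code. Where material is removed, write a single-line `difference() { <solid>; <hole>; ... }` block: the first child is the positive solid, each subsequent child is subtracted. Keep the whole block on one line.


difference() { translate([368, 295, 0]) cube([3068, 207, 2761]); translate([1115, 295, 752]) cube([1128, 207, 1795]); }


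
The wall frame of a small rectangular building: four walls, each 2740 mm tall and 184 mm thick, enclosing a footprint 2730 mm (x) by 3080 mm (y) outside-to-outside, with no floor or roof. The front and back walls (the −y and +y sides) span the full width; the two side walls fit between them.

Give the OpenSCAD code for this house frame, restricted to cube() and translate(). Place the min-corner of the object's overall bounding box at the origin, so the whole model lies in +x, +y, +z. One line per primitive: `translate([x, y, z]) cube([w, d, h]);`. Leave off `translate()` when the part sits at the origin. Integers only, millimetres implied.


cube([2730, 184, 2740]);
translate([0, 2896, 0]) cube([2730, 184, 2740]);
translate([0, 184, 0]) cube([184, 2712, 2740]);
translate([2546, 184, 0]) cube([184, 2712, 2740]);


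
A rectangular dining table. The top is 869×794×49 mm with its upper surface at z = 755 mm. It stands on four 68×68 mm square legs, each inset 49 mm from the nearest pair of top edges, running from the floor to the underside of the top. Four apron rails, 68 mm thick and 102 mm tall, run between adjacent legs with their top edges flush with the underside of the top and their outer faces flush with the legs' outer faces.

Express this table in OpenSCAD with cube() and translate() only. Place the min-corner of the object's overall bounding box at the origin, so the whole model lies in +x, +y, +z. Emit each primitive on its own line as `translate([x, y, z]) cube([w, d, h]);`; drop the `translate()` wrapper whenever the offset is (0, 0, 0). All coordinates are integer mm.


translate([0, 0, 706]) cube([869, 794, 49]);
translate([49, 49, 0]) cube([68, 68, 706]);
translate([752, 49, 0]) cube([68, 68, 706]);
translate([49, 677, 0]) cube([68, 68, 706]);
translate([752, 677, 0]) cube([68, 68, 706]);
translate([117, 49, 604]) cube([635, 68, 102]);
translate([117, 677, 604]) cube([635, 68, 102]);
translate([49, 117, 604]) cube([68, 560, 102]);
translate([752, 117, 604]) cube([68, 560, 102]);


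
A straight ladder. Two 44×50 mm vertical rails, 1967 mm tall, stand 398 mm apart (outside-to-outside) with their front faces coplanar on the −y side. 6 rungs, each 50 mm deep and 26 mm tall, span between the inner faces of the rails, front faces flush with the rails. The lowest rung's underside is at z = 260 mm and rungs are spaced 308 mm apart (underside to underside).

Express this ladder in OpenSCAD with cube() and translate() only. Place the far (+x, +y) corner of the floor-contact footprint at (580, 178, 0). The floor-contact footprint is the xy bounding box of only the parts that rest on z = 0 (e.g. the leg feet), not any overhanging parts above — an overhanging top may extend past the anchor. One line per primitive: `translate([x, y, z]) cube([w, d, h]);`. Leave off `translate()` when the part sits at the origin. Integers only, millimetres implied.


// rung span = 398 - 2*44 = 310
// rung[k] z = 260 + k*308
translate([182, 128, 0]) cube([44, 50, 1967]);
translate([536, 128, 0]) cube([44, 50, 1967]);
translate([226, 128, 260]) cube([310, 50, 26]);
translate([226, 128, 568]) cube([310, 50, 26]);
translate([226, 128, 876]) cube([310, 50, 26]);
translate([226, 128, 1184]) cube([310, 50, 26]);
translate([226, 128, 1492]) cube([310, 50, 26]);
translate([226, 128, 1800]) cube([310, 50, 26]);


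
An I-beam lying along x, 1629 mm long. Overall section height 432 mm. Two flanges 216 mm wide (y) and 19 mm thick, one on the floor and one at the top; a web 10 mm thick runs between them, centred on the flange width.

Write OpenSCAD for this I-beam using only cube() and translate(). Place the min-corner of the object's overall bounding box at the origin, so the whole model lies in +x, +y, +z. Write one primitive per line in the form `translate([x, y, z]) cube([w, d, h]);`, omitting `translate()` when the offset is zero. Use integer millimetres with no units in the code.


cube([1629, 216, 19]);
translate([0, 103, 19]) cube([1629, 10, 394]);
translate([0, 0, 413]) cube([1629, 216, 19]);


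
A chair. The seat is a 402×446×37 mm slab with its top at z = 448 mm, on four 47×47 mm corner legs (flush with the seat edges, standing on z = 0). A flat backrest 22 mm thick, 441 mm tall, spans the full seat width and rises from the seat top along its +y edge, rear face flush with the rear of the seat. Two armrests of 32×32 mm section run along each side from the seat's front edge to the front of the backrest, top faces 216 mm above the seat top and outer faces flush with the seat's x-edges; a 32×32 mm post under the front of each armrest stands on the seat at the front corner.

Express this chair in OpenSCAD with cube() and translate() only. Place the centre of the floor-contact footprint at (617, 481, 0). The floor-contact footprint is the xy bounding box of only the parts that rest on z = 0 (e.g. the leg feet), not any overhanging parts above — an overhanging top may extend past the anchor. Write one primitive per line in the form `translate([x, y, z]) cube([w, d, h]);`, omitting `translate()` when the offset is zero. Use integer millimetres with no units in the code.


translate([416, 258, 411]) cube([402, 446, 37]);
translate([416, 258, 0]) cube([47, 47, 411]);
translate([771, 258, 0]) cube([47, 47, 411]);
translate([416, 657, 0]) cube([47, 47, 411]);
translate([771, 657, 0]) cube([47, 47, 411]);
translate([416, 682, 448]) cube([402, 22, 441]);
translate([416, 258, 632]) cube([32, 424, 32]);
translate([786, 258, 632]) cube([32, 424, 32]);
translate([416, 258, 448]) cube([32, 32, 184]);
translate([786, 258, 448]) cube([32, 32, 184]);


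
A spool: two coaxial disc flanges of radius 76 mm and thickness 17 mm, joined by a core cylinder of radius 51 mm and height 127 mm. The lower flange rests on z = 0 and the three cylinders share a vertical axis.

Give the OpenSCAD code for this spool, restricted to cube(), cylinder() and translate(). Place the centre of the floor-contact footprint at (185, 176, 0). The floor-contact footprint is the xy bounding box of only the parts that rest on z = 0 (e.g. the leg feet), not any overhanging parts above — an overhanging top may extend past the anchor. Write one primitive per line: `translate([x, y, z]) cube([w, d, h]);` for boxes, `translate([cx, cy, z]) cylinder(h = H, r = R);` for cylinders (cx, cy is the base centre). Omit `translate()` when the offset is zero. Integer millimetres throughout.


translate([185, 176, 0]) cylinder(h = 17, r = 76);
translate([185, 176, 17]) cylinder(h = 127, r = 51);
translate([185, 176, 144]) cylinder(h = 17, r = 76);


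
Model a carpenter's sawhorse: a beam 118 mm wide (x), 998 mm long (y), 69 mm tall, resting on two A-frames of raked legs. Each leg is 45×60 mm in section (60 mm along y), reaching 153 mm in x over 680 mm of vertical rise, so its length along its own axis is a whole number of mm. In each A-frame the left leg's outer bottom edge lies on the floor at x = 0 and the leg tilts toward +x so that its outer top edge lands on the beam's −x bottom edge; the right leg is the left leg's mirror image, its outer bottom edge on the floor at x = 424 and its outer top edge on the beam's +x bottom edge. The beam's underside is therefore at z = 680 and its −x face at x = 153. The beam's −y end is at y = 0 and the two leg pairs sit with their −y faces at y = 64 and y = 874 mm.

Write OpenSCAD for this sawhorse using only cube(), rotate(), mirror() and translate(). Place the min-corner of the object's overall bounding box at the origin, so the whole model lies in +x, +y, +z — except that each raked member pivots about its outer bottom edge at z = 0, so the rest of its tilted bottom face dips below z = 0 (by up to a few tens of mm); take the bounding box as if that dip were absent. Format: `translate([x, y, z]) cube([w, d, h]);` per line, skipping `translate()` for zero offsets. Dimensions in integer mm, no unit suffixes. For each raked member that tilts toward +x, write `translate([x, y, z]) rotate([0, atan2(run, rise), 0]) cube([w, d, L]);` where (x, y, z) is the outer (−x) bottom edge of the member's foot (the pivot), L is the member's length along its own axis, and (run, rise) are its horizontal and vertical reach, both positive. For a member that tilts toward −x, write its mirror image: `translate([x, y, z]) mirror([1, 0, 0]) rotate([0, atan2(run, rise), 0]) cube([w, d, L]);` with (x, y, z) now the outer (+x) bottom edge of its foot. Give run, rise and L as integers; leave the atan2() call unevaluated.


translate([153, 0, 680]) cube([118, 998, 69]);
translate([0, 64, 0]) rotate([0, atan2(153, 680), 0]) cube([45, 60, 697]);
translate([424, 64, 0]) mirror([1, 0, 0]) rotate([0, atan2(153, 680), 0]) cube([45, 60, 697]);
translate([0, 874, 0]) rotate([0, atan2(153, 680), 0]) cube([45, 60, 697]);
translate([424, 874, 0]) mirror([1, 0, 0]) rotate([0, atan2(153, 680), 0]) cube([45, 60, 697]);


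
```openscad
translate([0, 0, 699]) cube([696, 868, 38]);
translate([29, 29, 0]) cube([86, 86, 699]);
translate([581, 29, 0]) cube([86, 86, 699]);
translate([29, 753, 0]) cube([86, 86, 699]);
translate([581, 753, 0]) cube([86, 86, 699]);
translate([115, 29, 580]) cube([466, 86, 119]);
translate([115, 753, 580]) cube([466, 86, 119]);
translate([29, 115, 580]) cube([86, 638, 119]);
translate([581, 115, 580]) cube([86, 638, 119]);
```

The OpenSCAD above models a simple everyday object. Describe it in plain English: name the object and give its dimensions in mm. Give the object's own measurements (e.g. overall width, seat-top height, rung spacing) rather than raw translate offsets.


A table: top 696 mm (x) × 868 mm (y), 38 mm thick, upper face at z = 737 mm, on four 86×86 mm square legs, each inset 29 mm from the nearest pair of top edges from z = 0 to the bottom of the top. Four apron rails, 86 mm thick and 119 mm tall, run between adjacent legs with their top edges flush with the underside of the top and their outer faces flush with the legs' outer faces.


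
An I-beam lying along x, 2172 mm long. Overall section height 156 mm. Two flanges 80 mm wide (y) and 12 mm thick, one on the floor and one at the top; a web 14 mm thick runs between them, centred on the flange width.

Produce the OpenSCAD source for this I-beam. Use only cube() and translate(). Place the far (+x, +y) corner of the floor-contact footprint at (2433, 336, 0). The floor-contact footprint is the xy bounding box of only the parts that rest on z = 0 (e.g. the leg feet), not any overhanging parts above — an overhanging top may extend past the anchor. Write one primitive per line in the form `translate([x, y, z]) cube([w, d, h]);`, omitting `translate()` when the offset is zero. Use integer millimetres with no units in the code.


translate([261, 256, 0]) cube([2172, 80, 12]);
translate([261, 289, 12]) cube([2172, 14, 132]);
translate([261, 256, 144]) cube([2172, 80, 12]);


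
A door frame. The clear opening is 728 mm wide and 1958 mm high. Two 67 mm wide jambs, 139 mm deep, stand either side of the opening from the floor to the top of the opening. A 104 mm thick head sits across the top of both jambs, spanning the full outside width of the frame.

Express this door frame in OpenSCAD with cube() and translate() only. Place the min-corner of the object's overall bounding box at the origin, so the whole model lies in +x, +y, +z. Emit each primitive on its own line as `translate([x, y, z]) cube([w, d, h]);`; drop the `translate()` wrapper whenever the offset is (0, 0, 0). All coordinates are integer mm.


cube([67, 139, 1958]);
translate([795, 0, 0]) cube([67, 139, 1958]);
translate([0, 0, 1958]) cube([862, 139, 104]);


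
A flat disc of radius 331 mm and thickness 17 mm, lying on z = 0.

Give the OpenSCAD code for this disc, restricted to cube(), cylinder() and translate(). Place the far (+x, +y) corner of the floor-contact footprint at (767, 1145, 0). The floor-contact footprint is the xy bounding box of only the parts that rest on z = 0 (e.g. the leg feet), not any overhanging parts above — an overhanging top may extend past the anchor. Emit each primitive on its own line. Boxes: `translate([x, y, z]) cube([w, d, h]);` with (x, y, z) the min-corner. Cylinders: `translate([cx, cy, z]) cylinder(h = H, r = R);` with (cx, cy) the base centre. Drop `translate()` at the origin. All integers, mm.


translate([436, 814, 0]) cylinder(h = 17, r = 331);


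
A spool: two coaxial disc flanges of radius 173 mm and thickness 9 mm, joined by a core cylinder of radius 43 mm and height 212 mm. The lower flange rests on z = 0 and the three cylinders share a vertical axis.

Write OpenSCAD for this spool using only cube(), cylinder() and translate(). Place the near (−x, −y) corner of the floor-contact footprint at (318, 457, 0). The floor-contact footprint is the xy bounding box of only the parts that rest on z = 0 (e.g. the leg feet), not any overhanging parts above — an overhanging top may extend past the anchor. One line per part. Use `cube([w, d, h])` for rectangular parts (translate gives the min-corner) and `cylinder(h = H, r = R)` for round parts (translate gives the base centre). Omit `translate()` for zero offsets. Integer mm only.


translate([491, 630, 0]) cylinder(h = 9, r = 173);
translate([491, 630, 9]) cylinder(h = 212, r = 43);
translate([491, 630, 221]) cylinder(h = 9, r = 173);


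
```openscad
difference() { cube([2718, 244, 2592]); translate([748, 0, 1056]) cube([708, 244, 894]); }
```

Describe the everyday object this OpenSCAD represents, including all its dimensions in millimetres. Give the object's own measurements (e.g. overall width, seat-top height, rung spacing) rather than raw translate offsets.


A wall 2718 mm long (x), 244 mm thick (y), 2592 mm tall, with a rectangular window opening cut through it. The opening is 708 mm wide and 894 mm tall; its sill is at z = 1056 mm and its near (−x) edge is 748 mm from the wall's −x end. The opening passes through the full wall thickness.


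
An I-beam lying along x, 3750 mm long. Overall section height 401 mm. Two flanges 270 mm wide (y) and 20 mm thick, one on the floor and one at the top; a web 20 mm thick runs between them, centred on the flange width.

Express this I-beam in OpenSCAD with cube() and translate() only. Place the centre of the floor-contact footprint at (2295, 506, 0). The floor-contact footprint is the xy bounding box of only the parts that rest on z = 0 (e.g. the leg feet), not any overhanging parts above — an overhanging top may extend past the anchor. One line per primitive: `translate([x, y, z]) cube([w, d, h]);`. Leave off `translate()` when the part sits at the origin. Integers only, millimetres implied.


translate([420, 371, 0]) cube([3750, 270, 20]);
translate([420, 496, 20]) cube([3750, 20, 361]);
translate([420, 371, 381]) cube([3750, 270, 20]);


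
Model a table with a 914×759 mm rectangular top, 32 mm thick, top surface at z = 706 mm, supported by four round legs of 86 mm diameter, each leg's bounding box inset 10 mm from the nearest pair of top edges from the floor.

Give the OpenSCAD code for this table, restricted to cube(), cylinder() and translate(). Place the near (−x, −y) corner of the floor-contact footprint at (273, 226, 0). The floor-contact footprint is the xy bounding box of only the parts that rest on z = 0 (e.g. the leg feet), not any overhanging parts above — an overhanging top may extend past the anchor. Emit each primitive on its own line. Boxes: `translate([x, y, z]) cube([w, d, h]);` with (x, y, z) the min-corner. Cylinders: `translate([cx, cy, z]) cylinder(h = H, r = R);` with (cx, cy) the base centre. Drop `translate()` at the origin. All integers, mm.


// leg_h = 706 - 32 = 674
translate([263, 216, 674]) cube([914, 759, 32]);
translate([316, 269, 0]) cylinder(h = 674, r = 43);
translate([1124, 269, 0]) cylinder(h = 674, r = 43);
translate([316, 922, 0]) cylinder(h = 674, r = 43);
translate([1124, 922, 0]) cylinder(h = 674, r = 43);


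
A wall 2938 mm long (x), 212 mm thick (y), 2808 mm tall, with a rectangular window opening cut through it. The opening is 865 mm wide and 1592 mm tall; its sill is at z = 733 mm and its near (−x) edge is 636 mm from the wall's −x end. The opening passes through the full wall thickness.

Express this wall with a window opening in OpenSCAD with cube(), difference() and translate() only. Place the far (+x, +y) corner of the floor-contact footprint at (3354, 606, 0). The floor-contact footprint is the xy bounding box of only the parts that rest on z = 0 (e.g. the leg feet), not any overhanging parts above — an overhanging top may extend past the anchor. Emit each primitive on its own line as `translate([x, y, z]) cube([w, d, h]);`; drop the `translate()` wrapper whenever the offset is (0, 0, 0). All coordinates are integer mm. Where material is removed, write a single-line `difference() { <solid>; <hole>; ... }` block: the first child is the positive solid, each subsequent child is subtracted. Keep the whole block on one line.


difference() { translate([416, 394, 0]) cube([2938, 212, 2808]); translate([1052, 394, 733]) cube([865, 212, 1592]); }


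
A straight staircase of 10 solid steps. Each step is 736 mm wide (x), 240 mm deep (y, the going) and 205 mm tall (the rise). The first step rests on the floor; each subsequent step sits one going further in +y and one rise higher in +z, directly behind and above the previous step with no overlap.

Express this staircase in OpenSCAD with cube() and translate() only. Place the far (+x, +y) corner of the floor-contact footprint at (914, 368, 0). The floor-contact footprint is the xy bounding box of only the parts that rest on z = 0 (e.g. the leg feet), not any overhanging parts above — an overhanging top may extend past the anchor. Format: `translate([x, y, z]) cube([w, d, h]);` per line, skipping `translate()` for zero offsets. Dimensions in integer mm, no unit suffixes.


translate([178, 128, 0]) cube([736, 240, 205]);
translate([178, 368, 205]) cube([736, 240, 205]);
translate([178, 608, 410]) cube([736, 240, 205]);
translate([178, 848, 615]) cube([736, 240, 205]);
translate([178, 1088, 820]) cube([736, 240, 205]);
translate([178, 1328, 1025]) cube([736, 240, 205]);
translate([178, 1568, 1230]) cube([736, 240, 205]);
translate([178, 1808, 1435]) cube([736, 240, 205]);
translate([178, 2048, 1640]) cube([736, 240, 205]);
translate([178, 2288, 1845]) cube([736, 240, 205]);


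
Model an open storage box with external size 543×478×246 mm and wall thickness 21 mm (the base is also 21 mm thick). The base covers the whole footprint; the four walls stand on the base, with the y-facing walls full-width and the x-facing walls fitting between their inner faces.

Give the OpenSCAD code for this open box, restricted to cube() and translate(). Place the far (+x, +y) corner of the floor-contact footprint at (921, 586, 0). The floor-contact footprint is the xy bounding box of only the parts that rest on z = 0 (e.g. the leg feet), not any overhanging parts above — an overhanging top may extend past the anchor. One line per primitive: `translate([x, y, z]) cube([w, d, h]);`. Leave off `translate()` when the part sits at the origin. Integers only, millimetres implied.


translate([378, 108, 0]) cube([543, 478, 21]);
translate([378, 108, 21]) cube([543, 21, 225]);
translate([378, 565, 21]) cube([543, 21, 225]);
translate([378, 129, 21]) cube([21, 436, 225]);
translate([900, 129, 21]) cube([21, 436, 225]);


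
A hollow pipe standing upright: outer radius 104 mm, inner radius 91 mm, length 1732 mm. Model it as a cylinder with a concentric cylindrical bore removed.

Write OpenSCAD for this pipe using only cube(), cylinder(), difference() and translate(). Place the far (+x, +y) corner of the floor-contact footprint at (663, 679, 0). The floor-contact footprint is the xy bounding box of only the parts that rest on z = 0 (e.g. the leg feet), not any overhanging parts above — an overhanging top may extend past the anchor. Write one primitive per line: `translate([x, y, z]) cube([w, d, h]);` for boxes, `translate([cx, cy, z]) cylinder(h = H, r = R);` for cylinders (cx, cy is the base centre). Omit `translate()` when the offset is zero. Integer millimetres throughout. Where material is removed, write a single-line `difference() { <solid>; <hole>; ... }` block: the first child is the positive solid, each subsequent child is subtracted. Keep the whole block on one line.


difference() { translate([559, 575, 0]) cylinder(h = 1732, r = 104); translate([559, 575, 0]) cylinder(h = 1732, r = 91); }


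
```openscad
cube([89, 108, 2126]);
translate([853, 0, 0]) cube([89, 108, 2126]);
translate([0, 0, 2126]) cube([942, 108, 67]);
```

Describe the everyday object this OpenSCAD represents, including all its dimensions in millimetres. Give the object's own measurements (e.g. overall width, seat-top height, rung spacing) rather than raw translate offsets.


A door frame. The clear opening is 764 mm wide and 2126 mm high. Two 89 mm wide jambs, 108 mm deep, stand either side of the opening from the floor to the top of the opening. A 67 mm thick head sits across the top of both jambs, spanning the full outside width of the frame.


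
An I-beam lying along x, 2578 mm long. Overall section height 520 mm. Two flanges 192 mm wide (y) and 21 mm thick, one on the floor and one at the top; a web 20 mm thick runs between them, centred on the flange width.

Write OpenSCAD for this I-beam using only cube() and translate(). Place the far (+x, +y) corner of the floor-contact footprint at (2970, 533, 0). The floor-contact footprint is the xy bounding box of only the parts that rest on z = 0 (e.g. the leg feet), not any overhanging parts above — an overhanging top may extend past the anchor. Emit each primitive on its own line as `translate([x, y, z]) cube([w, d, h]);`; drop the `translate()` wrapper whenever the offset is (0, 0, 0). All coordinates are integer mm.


translate([392, 341, 0]) cube([2578, 192, 21]);
translate([392, 427, 21]) cube([2578, 20, 478]);
translate([392, 341, 499]) cube([2578, 192, 21]);


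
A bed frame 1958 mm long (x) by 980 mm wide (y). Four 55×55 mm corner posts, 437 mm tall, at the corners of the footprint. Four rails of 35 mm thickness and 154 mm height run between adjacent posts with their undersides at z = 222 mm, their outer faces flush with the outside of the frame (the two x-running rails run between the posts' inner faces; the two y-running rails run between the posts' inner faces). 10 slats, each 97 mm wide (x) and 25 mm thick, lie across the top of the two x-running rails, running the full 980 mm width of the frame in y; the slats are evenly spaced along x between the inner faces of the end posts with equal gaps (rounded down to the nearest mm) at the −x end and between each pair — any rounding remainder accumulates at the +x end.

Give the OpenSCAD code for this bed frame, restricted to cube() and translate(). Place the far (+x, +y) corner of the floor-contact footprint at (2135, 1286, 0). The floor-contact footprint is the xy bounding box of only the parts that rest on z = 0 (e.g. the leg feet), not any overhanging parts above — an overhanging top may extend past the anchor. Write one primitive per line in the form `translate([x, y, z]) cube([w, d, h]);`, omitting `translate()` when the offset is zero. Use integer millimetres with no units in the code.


translate([177, 306, 0]) cube([55, 55, 437]);
translate([177, 1231, 0]) cube([55, 55, 437]);
translate([2080, 306, 0]) cube([55, 55, 437]);
translate([2080, 1231, 0]) cube([55, 55, 437]);
translate([232, 306, 222]) cube([1848, 35, 154]);
translate([232, 1251, 222]) cube([1848, 35, 154]);
translate([177, 361, 222]) cube([35, 870, 154]);
translate([2100, 361, 222]) cube([35, 870, 154]);
translate([311, 306, 376]) cube([97, 980, 25]);
translate([487, 306, 376]) cube([97, 980, 25]);
translate([663, 306, 376]) cube([97, 980, 25]);
translate([839, 306, 376]) cube([97, 980, 25]);
translate([1015, 306, 376]) cube([97, 980, 25]);
translate([1191, 306, 376]) cube([97, 980, 25]);
translate([1367, 306, 376]) cube([97, 980, 25]);
translate([1543, 306, 376]) cube([97, 980, 25]);
translate([1719, 306, 376]) cube([97, 980, 25]);
translate([1895, 306, 376]) cube([97, 980, 25]);


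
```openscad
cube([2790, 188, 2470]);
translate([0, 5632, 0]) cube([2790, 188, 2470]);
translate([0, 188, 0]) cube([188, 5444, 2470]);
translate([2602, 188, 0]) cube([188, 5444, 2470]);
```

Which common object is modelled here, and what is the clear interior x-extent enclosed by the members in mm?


A house (or room) frame. The interior width is 2414 mm.

Four 2470 mm walls enclosing a rectangle with no floor or roof — a room or house frame. Outside width is 2790 mm and wall thickness is 188 mm, so the interior width is 2790 − 2 × 188 = 2414 mm.


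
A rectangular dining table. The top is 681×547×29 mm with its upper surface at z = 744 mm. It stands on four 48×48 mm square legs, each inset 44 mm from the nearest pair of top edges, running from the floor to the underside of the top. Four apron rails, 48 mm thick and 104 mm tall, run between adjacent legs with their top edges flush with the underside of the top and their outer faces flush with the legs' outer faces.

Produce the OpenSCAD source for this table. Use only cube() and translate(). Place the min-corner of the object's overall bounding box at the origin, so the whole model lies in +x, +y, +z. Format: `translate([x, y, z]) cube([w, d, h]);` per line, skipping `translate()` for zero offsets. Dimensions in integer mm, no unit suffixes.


translate([0, 0, 715]) cube([681, 547, 29]);
translate([44, 44, 0]) cube([48, 48, 715]);
translate([589, 44, 0]) cube([48, 48, 715]);
translate([44, 455, 0]) cube([48, 48, 715]);
translate([589, 455, 0]) cube([48, 48, 715]);
translate([92, 44, 611]) cube([497, 48, 104]);
translate([92, 455, 611]) cube([497, 48, 104]);
translate([44, 92, 611]) cube([48, 363, 104]);
translate([589, 92, 611]) cube([48, 363, 104]);


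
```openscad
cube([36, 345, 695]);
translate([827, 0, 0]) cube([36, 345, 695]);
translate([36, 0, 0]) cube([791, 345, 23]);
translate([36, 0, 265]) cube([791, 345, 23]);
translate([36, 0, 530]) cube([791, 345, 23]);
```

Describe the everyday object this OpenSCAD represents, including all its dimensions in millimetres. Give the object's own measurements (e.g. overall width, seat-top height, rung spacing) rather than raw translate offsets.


An open bookshelf. Two side panels, each 36 mm thick, 345 mm deep and 695 mm tall, stand 863 mm apart (outside-to-outside). Between them sit 3 shelves, each 23 mm thick and 345 mm deep, spanning the full gap between the sides. The bottom shelf rests on the floor (its underside at z = 0) and the clear gap between one shelf's top and the next shelf's underside is 242 mm.


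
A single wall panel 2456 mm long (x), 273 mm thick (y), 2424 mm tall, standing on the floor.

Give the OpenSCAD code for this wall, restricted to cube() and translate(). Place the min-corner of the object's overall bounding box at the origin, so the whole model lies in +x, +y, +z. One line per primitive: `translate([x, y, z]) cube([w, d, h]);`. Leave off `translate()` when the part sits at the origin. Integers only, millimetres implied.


cube([2456, 273, 2424]);


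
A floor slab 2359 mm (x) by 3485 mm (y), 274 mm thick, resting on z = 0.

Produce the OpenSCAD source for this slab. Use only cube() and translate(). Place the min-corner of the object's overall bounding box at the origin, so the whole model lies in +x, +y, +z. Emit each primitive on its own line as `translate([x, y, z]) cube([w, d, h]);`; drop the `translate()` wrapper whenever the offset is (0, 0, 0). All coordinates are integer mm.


cube([2359, 3485, 274]);


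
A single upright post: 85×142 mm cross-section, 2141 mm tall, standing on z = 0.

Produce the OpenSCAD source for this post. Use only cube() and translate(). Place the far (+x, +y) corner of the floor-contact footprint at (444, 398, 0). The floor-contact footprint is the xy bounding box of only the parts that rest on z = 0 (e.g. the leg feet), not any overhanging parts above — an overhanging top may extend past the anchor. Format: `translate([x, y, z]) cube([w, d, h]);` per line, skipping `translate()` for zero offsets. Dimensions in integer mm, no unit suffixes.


translate([359, 256, 0]) cube([85, 142, 2141]);


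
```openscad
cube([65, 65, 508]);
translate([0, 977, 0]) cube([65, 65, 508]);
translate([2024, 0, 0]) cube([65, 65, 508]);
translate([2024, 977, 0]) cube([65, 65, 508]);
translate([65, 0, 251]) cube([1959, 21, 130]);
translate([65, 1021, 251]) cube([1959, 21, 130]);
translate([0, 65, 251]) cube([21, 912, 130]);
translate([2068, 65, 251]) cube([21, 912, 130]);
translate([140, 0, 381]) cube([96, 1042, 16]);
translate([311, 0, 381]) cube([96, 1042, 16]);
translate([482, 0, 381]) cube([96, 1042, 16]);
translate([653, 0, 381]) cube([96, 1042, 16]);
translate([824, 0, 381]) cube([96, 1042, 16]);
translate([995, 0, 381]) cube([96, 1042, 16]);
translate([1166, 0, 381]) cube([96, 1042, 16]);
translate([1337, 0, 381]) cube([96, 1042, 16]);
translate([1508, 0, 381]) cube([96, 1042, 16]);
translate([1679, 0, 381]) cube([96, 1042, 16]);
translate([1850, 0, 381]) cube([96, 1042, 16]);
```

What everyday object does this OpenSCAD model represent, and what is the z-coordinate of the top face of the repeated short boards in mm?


A bed frame. The slat-top height is 397 mm.

Four posts, four rails, and a row of slats — a bed frame. Slats sit on the rails at z = 251 + 130 = 381; with slat thickness 16, the top is 397 mm.


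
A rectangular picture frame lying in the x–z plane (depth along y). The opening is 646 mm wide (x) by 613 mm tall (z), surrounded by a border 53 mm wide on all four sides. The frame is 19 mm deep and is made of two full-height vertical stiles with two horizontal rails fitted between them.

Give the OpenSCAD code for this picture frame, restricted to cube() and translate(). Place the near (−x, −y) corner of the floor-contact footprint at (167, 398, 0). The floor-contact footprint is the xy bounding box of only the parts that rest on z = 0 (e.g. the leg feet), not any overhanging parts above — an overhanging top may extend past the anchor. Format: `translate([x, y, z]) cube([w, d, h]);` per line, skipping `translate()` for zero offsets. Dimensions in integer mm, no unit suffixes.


translate([167, 398, 0]) cube([53, 19, 719]);
translate([866, 398, 0]) cube([53, 19, 719]);
translate([220, 398, 0]) cube([646, 19, 53]);
translate([220, 398, 666]) cube([646, 19, 53]);


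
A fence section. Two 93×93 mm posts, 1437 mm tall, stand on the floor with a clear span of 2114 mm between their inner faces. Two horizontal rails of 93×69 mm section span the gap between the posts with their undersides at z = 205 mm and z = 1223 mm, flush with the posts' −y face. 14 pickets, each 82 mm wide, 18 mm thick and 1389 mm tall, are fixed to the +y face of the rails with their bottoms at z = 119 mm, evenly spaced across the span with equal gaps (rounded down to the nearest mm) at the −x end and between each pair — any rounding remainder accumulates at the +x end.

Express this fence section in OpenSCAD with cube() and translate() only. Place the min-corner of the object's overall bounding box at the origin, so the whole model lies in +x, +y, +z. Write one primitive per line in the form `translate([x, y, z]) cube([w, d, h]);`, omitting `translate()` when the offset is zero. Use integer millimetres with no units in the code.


cube([93, 93, 1437]);
translate([2207, 0, 0]) cube([93, 93, 1437]);
translate([93, 0, 205]) cube([2114, 93, 69]);
translate([93, 0, 1223]) cube([2114, 93, 69]);
translate([157, 93, 119]) cube([82, 18, 1389]);
translate([303, 93, 119]) cube([82, 18, 1389]);
translate([449, 93, 119]) cube([82, 18, 1389]);
translate([595, 93, 119]) cube([82, 18, 1389]);
translate([741, 93, 119]) cube([82, 18, 1389]);
translate([887, 93, 119]) cube([82, 18, 1389]);
translate([1033, 93, 119]) cube([82, 18, 1389]);
translate([1179, 93, 119]) cube([82, 18, 1389]);
translate([1325, 93, 119]) cube([82, 18, 1389]);
translate([1471, 93, 119]) cube([82, 18, 1389]);
translate([1617, 93, 119]) cube([82, 18, 1389]);
translate([1763, 93, 119]) cube([82, 18, 1389]);
translate([1909, 93, 119]) cube([82, 18, 1389]);
translate([2055, 93, 119]) cube([82, 18, 1389]);
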